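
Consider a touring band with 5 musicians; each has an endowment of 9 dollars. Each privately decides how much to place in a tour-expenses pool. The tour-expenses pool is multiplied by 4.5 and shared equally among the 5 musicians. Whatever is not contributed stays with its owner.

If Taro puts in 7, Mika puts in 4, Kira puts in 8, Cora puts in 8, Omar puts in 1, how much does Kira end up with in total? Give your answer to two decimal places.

Total contributed: 7 + 4 + 8 + 8 + 1 = 28.
Each receives 4.5 × 28 / 5 = 25.20 from the tour-expenses pool.
Kira keeps 9 − 8 = 1, so Kira's payoff is 1 + 25.20 = 26.20.

26.20 dollars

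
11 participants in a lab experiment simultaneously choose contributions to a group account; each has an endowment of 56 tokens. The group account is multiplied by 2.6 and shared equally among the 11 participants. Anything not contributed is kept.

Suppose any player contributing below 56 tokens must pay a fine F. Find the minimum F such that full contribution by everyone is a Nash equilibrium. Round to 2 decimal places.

42.76 tokens

Given the others contribute fully, the best deviation is to contribute 0 (any partial contribution still incurs the fine and gives up units whose private return 0.2364 is below 1).
Deviating from 56 to 0 saves 56 tokens but forfeits the deviator's share of the drop in the group account: 2.6/11 × 56 = 13.24.
So the deviation gain is 56 − 13.24 = 42.76, and the fine must be at least 42.76 tokens to wipe it out.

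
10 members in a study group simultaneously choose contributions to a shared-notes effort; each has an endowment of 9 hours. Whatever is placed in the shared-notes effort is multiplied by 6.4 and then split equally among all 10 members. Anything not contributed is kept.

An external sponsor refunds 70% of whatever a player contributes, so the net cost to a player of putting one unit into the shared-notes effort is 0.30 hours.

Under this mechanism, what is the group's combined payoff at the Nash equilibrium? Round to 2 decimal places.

639.00 hours

With the mechanism, a contributed unit returns (6.4/10) / 0.30 = 2.1333 per unit of net cost to the contributor — now above 1 — so contributing fully is weakly dominant for every player.
At the Nash equilibrium everyone contributes 9. Group total payoff = 10 × (9 × 0.70 + 6.4 × 9) = 639.00.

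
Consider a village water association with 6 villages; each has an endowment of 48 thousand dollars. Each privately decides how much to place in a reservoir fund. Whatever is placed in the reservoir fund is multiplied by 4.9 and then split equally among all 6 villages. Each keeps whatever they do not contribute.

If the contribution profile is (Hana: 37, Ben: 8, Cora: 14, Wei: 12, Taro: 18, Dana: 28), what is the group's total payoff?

Total contributed: 37 + 8 + 14 + 12 + 18 + 28 = 117; total kept: 6 × 48 − 117 = 171.
The reservoir fund pays out 4.9 × 117 = 573.30 in aggregate.
Group total = 171 + 573.30 = 744.30.

744.30 thousand dollars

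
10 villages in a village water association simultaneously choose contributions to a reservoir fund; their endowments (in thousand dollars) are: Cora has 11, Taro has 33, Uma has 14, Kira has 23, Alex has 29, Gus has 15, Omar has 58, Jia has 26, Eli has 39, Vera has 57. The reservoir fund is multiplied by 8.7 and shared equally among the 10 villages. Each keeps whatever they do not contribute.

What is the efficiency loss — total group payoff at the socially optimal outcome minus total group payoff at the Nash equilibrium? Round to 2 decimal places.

The private return per contributed unit is 8.7/10 = 0.8700 < 1 for every player regardless of endowment, so the Nash equilibrium is zero contribution and the group total is Σ E_j = 11 + 33 + 14 + 23 + 29 + 15 + 58 + 26 + 39 + 57 = 305.
Each contributed unit returns 8.700 to the group, so the social optimum is full contribution by everyone: group total = 8.700 × 305 = 2653.50.
Efficiency loss = (8.700 − 1) × 305 = 2348.50.

2348.50 thousand dollars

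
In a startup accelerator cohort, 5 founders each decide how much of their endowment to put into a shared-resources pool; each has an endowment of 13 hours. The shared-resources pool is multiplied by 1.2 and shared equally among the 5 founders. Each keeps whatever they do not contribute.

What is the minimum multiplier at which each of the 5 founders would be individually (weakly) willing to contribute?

A contributed unit returns (multiplier)/5 to its contributor.
This reaches 1 exactly when the multiplier is 5.

5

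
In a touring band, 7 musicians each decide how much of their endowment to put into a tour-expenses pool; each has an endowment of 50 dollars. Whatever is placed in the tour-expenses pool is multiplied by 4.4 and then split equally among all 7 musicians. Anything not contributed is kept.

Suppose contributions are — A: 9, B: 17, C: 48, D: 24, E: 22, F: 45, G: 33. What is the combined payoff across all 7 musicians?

1023.20 dollars

Total contributed: 9 + 17 + 48 + 24 + 22 + 45 + 33 = 198; total kept: 7 × 50 − 198 = 152.
The tour-expenses pool pays out 4.4 × 198 = 871.20 in aggregate.
Group total = 152 + 871.20 = 1023.20.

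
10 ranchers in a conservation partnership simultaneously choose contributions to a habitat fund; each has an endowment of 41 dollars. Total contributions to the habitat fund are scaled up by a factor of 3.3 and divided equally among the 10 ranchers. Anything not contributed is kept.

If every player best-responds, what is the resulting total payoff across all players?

410.00 dollars

Each contributed unit returns 3.3/10 = 0.3300 to its contributor — below 1 — so contributing 0 is dominant for every player. At the Nash equilibrium everyone keeps their 41, and the group total is 10 × 41 = 410.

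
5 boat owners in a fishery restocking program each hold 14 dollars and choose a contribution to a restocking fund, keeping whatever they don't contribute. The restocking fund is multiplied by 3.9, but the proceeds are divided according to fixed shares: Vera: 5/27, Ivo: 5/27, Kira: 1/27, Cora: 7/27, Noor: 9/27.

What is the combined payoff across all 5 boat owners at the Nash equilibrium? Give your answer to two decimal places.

151.20 dollars

Each unit j contributes comes back to j as 3.9 × (j's share), so j prefers to contribute only if that share exceeds 1/3.9 = 0.2564; otherwise keeping the unit dominates.
Cora and Noor are above the threshold, contributing 14 each; the remaining 3 contribute 0. Total contributed: 28.
The restocking fund pays out 3.9 × 28 = 109.20 in total (split across the unequal shares, but the aggregate is all that matters for the group sum).
The 3 free-riders keep 14 each, adding 42. Group total = 42 + 109.20 = 151.20.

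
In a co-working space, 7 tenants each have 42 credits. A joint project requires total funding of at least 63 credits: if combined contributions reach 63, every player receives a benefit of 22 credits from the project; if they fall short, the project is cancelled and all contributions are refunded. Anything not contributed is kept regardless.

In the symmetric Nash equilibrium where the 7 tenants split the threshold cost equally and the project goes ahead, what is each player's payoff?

55 credits

Equal share of the threshold: 63/7 = 9.
At this profile no one gains by cutting their contribution: any cut drops the total below 63, the project is cancelled, contributions are refunded, and the deviator ends with 42, which is less than 42 − 9 + 22 = 55. Contributing more than 9 just wastes the excess. So contributing exactly 9 is a best response.
Each player's payoff: 42 − 9 + 22 = 55.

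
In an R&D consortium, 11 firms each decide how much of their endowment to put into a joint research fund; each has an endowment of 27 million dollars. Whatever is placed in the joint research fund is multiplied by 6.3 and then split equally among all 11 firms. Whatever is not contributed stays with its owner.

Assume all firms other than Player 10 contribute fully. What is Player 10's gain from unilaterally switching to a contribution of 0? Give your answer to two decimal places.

Switching from a contribution of 27 to 0 lets Player 10 keep an extra 27 million dollars, but lowers the joint research fund by 27, which costs Player 10 their own share of that drop: 6.3/11 × 27 = 15.46.
Net gain = 27 − 15.46 = 11.54. The private return per contributed unit (0.5727) is below 1, so free-riding is indeed the best response regardless of what the others do.

11.54 million dollars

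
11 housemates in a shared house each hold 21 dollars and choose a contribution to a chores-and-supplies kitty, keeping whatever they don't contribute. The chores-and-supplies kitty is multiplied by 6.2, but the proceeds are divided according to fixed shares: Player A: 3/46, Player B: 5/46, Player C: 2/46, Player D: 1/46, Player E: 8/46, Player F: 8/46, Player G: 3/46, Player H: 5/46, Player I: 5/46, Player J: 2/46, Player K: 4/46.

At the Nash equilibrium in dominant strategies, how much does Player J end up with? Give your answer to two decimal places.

For player j, contributing a unit is worthwhile iff 6.2 × (j's share) ≥ 1, i.e. iff j's share is at least 0.1613.
The shares above 0.1613 belong to Player E and Player F, contributing 21 each; the remaining 9 contribute 0. Total contributed: 42.
Player J keeps 21 and receives 6.2 × 42 × 2/46 = 11.32 from the chores-and-supplies kitty, for a payoff of 32.32.

32.32 dollars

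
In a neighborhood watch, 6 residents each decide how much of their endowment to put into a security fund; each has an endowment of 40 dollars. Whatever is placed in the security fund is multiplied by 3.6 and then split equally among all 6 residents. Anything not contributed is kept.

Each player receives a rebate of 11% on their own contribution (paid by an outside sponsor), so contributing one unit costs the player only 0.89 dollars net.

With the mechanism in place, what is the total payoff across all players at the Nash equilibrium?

Even with the mechanism, each unit contributed returns only (3.6/6) / 0.89 = 0.6742 per unit of net cost, so contributing nothing is still dominant.
Everyone keeps their endowment and the group total is 6 × 40 = 240.

240.00 dollars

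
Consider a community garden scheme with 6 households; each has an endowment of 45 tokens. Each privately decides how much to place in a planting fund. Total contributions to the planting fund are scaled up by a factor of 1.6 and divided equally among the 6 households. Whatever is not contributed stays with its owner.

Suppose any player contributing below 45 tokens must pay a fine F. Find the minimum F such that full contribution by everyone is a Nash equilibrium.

Given the others contribute fully, the best deviation is to contribute 0 (any partial contribution still incurs the fine and gives up units whose private return 0.2667 is below 1).
Deviating from 45 to 0 saves 45 tokens but forfeits the deviator's share of the drop in the planting fund: 1.6/6 × 45 = 12.00.
So the deviation gain is 45 − 12.00 = 33.00, and the fine must be at least 33.00 tokens to wipe it out.

33.00 tokens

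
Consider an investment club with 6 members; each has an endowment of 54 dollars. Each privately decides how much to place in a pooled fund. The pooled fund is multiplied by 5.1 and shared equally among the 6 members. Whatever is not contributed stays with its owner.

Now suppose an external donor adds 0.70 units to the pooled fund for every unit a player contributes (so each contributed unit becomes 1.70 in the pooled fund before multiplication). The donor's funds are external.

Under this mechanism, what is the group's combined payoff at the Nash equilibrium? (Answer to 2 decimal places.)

2809.08 dollars

The effective private return per unit is now 5.1 × 1.70 / 6 = 1.4450 > 1, so every player's dominant strategy flips to full contribution.
At the Nash equilibrium everyone contributes 54. Group total payoff = 5.1 × 1.70 × 324 = 2809.08.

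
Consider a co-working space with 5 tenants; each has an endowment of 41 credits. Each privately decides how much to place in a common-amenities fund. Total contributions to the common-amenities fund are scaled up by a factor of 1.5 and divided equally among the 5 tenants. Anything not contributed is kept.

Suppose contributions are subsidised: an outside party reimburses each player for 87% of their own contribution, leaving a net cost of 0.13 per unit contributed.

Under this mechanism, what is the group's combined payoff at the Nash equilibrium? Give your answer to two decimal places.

485.85 credits

With the mechanism, a contributed unit returns (1.5/5) / 0.13 = 2.3077 per unit of net cost to the contributor — now above 1 — so contributing fully is weakly dominant for every player.
At the Nash equilibrium everyone contributes 41. Group total payoff = 5 × (41 × 0.87 + 1.5 × 41) = 485.85.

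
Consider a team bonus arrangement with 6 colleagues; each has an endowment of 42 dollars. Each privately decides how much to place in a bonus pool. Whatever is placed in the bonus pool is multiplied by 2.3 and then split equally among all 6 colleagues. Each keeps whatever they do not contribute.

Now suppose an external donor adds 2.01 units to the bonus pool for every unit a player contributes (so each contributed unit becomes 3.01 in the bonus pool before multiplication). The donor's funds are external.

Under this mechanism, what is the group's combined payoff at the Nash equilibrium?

1744.60 dollars

The effective private return per unit is now 2.3 × 3.01 / 6 = 1.1538 > 1, so every player's dominant strategy flips to full contribution.
So the Nash equilibrium is full contribution by all 6; the group earns 2.3 × 3.01 × 252 = 1744.60.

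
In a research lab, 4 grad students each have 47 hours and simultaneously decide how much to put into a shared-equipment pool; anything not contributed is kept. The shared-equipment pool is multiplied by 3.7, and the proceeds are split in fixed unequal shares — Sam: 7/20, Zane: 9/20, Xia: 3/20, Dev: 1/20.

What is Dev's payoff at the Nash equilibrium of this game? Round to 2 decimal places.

64.39 hours

Player j's private return per contributed unit is 3.7 × (j's share). Contributing is weakly dominant for j when that share is at least 1/3.7 = 0.2703, and contributing 0 is dominant otherwise.
The shares above 0.2703 belong to Sam and Zane, contributing 47 each; the remaining 2 contribute 0. Total contributed: 94.
Dev keeps 47 and receives 3.7 × 94 × 1/20 = 17.39 from the shared-equipment pool, for a payoff of 64.39.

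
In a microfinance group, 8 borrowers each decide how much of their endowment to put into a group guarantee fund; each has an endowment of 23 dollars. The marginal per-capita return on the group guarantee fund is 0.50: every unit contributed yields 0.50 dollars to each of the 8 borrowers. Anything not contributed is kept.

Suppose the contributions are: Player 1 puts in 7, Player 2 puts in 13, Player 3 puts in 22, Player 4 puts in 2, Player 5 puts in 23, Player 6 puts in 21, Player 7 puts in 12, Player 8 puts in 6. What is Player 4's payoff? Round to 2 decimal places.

Total contributed: 7 + 13 + 22 + 2 + 23 + 21 + 12 + 6 = 106.
Each receives 0.50 × 106 = 53.00 from the group guarantee fund.
Player 4 keeps 23 − 2 = 21, so Player 4's payoff is 21 + 53.00 = 74.00.

74.00 dollars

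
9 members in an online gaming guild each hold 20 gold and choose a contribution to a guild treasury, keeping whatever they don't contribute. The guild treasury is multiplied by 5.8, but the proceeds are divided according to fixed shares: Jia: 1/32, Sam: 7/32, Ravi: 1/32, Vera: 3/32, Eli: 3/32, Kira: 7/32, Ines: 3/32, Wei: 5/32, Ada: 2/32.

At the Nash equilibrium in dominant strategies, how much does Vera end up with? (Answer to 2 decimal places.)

Each unit j contributes comes back to j as 5.8 × (j's share), so j prefers to contribute only if that share exceeds 1/5.8 = 0.1724; otherwise keeping the unit dominates.
The shares above 0.1724 belong to Sam and Kira, contributing 20 each; the remaining 7 contribute 0. Total contributed: 40.
Vera keeps 20 and receives 5.8 × 40 × 3/32 = 21.75 from the guild treasury, for a payoff of 41.75.

41.75 gold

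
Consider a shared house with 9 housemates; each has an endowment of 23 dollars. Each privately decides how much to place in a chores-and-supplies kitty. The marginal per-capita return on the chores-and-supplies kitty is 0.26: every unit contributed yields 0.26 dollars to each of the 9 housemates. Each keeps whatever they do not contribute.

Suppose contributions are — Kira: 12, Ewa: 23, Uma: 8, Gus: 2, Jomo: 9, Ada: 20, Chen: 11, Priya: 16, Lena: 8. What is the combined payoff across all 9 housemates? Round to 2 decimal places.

Total contributed: 12 + 23 + 8 + 2 + 9 + 20 + 11 + 16 + 8 = 109; total kept: 9 × 23 − 109 = 98.
The chores-and-supplies kitty pays out 0.26 × 9 × 109 = 255.06 in aggregate.
Group total = 98 + 255.06 = 353.06.

353.06 dollars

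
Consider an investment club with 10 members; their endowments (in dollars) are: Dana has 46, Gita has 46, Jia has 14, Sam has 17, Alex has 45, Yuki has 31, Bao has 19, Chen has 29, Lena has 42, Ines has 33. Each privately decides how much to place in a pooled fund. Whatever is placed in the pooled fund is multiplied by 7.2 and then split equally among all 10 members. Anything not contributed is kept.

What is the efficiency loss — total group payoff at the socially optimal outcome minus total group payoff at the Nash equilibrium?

The private return per contributed unit is 7.2/10 = 0.7200 < 1 for every player regardless of endowment, so the Nash equilibrium is zero contribution and the group total is Σ E_j = 46 + 46 + 14 + 17 + 45 + 31 + 19 + 29 + 42 + 33 = 322.
Each contributed unit returns 7.200 to the group, so the social optimum is full contribution by everyone: group total = 7.200 × 322 = 2318.40.
Efficiency loss = (7.200 − 1) × 322 = 1996.40.

1996.40 dollars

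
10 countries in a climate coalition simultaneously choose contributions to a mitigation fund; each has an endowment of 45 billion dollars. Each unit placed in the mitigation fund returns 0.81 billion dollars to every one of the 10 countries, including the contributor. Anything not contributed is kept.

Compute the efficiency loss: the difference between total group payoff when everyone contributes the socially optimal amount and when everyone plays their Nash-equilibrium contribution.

3195.00 billion dollars

The private return per contributed unit is 0.81 < 1, so contributing 0 is dominant for every player. At the Nash equilibrium everyone keeps their 45, and the group total is 10 × 45 = 450.
Each contributed unit returns 8.100 to the group as a whole (0.81 to each of 10 players), which exceeds 1, so the social optimum is full contribution: group total = 8.100 × 450 = 3645.00.
Efficiency loss = 3645.00 − 450 = 3195.00.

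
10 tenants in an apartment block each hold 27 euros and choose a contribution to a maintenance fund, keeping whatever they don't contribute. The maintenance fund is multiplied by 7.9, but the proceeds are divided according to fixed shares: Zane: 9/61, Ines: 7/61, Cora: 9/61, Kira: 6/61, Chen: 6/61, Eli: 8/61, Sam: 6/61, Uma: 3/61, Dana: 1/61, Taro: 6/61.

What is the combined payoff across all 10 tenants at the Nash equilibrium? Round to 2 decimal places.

Player j's private return per contributed unit is 7.9 × (j's share). Contributing is weakly dominant for j when that share is at least 1/7.9 = 0.1266, and contributing 0 is dominant otherwise.
Zane, Cora and Eli are above the threshold, contributing 27 each; the remaining 7 contribute 0. Total contributed: 81.
The maintenance fund pays out 7.9 × 81 = 639.90 in total (split across the unequal shares, but the aggregate is all that matters for the group sum).
The 7 free-riders keep 27 each, adding 189. Group total = 189 + 639.90 = 828.90.

828.90 euros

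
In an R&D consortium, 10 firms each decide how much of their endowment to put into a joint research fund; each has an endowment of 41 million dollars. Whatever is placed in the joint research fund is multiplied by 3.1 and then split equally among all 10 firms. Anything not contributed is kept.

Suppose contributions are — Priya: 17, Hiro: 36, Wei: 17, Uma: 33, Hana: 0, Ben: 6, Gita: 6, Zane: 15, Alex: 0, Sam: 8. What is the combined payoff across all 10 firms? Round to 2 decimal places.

699.80 million dollars

Total contributed: 17 + 36 + 17 + 33 + 0 + 6 + 6 + 15 + 0 + 8 = 138; total kept: 10 × 41 − 138 = 272.
The joint research fund pays out 3.1 × 138 = 427.80 in aggregate.
Group total = 272 + 427.80 = 699.80.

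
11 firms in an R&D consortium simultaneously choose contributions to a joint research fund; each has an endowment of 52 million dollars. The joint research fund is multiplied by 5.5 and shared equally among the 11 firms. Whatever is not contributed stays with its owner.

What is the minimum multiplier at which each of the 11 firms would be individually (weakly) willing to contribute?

A contributed unit returns (multiplier)/11 to its contributor.
This reaches 1 exactly when the multiplier is 11.

11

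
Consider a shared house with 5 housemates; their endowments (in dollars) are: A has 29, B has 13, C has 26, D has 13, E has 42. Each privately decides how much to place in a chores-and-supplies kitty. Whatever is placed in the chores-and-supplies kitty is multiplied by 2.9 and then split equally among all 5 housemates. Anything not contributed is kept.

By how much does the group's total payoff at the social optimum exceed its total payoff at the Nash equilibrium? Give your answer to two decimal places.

The private return per contributed unit is 2.9/5 = 0.5800 < 1 for every player regardless of endowment, so the Nash equilibrium is zero contribution and the group total is Σ E_j = 29 + 13 + 26 + 13 + 42 = 123.
Each contributed unit returns 2.900 to the group, so the social optimum is full contribution by everyone: group total = 2.900 × 123 = 356.70.
Efficiency loss = (2.900 − 1) × 123 = 233.70.

233.70 dollars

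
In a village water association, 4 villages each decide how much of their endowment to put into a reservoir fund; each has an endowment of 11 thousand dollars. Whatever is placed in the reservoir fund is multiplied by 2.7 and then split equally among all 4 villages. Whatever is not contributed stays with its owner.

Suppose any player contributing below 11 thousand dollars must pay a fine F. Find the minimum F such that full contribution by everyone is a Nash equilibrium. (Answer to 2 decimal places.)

3.58 thousand dollars

Given the others contribute fully, the best deviation is to contribute 0 (any partial contribution still incurs the fine and gives up units whose private return 0.6750 is below 1).
Deviating from 11 to 0 saves 11 thousand dollars but forfeits the deviator's share of the drop in the reservoir fund: 2.7/4 × 11 = 7.42.
So the deviation gain is 11 − 7.42 = 3.58, and the fine must be at least 3.58 thousand dollars to wipe it out.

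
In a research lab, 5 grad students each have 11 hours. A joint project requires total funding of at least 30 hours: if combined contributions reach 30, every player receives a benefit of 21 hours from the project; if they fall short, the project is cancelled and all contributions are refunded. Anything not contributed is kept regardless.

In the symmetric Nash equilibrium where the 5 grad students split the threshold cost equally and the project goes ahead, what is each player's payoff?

26 hours

Equal share of the threshold: 30/5 = 6.
At this profile no one gains by cutting their contribution: any cut drops the total below 30, the project is cancelled, contributions are refunded, and the deviator ends with 11, which is less than 11 − 6 + 21 = 26. Contributing more than 6 just wastes the excess. So contributing exactly 6 is a best response.
Each player's payoff: 11 − 6 + 21 = 26.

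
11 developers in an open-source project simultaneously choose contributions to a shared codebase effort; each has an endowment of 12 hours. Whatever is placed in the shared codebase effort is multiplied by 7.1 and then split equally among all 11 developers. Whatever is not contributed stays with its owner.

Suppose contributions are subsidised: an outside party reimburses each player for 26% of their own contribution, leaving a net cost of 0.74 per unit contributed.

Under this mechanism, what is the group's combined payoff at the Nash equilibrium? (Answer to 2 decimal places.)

Even with the mechanism, each unit contributed returns only (7.1/11) / 0.74 = 0.8722 per unit of net cost, so contributing nothing is still dominant.
At the Nash equilibrium no one contributes; group total payoff = 11 × 12 = 132.

132.00 hours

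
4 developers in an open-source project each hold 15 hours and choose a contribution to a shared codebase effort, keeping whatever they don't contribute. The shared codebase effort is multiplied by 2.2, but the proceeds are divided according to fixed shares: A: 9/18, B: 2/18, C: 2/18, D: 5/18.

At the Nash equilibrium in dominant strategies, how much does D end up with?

24.17 hours

Player j's private return per contributed unit is 2.2 × (j's share). Contributing is weakly dominant for j when that share is at least 1/2.2 = 0.4545, and contributing 0 is dominant otherwise.
The only share above 0.4545 is A's 9/18, contributing 15; the remaining 3 contribute 0. Total contributed: 15.
D keeps 15 and receives 2.2 × 15 × 5/18 = 9.17 from the shared codebase effort, for a payoff of 24.17.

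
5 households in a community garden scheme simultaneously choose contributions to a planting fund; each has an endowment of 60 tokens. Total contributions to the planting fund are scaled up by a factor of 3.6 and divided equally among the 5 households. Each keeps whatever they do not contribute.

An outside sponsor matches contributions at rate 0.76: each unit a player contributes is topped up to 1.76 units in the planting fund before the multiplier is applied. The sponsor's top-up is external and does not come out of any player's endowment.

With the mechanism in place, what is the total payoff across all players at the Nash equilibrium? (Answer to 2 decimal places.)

Under the mechanism each unit contributed yields 3.6 × 1.76 / 5 = 1.2672 back to its contributor per unit of net cost, which exceeds 1, making full contribution the dominant choice for everyone.
At the Nash equilibrium everyone contributes 60. Group total payoff = 3.6 × 1.76 × 300 = 1900.80.

1900.80 tokens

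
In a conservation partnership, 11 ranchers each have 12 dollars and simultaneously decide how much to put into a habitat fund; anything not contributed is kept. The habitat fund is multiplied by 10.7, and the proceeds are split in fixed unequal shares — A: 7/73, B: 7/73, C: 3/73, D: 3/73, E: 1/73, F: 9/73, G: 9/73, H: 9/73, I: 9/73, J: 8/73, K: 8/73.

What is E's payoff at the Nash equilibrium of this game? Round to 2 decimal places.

For player j, contributing a unit is worthwhile iff 10.7 × (j's share) ≥ 1, i.e. iff j's share is at least 0.0935.
A, B, F, G, H, I, J and K clear that bar, contributing 12 each; the remaining 3 contribute 0. Total contributed: 96.
E keeps 12 and receives 10.7 × 96 × 1/73 = 14.07 from the habitat fund, for a payoff of 26.07.

26.07 dollars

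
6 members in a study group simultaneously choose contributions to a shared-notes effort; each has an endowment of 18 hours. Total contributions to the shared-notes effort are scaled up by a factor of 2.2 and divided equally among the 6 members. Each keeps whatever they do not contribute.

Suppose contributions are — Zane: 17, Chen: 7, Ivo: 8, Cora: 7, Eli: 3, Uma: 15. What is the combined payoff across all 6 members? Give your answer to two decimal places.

176.40 hours

Total contributed: 17 + 7 + 8 + 7 + 3 + 15 = 57; total kept: 6 × 18 − 57 = 51.
The shared-notes effort pays out 2.2 × 57 = 125.40 in aggregate.
Group total = 51 + 125.40 = 176.40.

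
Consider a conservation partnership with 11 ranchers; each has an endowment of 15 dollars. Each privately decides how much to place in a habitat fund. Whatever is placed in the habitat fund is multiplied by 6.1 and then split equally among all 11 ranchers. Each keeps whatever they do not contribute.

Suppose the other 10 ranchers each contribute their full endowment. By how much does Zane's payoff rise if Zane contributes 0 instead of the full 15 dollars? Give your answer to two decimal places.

Switching from a contribution of 15 to 0 lets Zane keep an extra 15 dollars, but lowers the habitat fund by 15, which costs Zane their own share of that drop: 6.1/11 × 15 = 8.32.
Net gain = 15 − 8.32 = 6.68. The private return per contributed unit (0.5545) is below 1, so free-riding is indeed the best response regardless of what the others do.

6.68 dollars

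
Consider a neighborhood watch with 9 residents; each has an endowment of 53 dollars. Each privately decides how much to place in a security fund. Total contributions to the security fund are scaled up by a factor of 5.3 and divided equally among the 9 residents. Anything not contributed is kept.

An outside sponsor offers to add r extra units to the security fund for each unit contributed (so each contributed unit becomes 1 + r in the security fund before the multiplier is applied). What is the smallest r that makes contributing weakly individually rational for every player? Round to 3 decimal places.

With matching at rate r, one contributed unit becomes (1 + r) in the security fund and returns 5.3 × (1 + r) / 9 to the contributor.
Setting this equal to 1: 1 + r = 9/5.3 = 1.6981.
So the minimum matching rate is r = 1.6981 − 1 = 0.698.

0.698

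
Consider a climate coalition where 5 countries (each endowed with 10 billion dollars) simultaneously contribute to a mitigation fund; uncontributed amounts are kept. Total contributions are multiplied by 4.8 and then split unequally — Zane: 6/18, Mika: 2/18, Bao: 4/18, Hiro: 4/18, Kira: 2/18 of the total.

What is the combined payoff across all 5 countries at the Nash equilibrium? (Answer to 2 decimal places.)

164.00 billion dollars

Player j's private return per contributed unit is 4.8 × (j's share). Contributing is weakly dominant for j when that share is at least 1/4.8 = 0.2083, and contributing 0 is dominant otherwise.
Zane, Bao and Hiro are above the threshold, contributing 10 each; the remaining 2 contribute 0. Total contributed: 30.
The mitigation fund pays out 4.8 × 30 = 144.00 in total (split across the unequal shares, but the aggregate is all that matters for the group sum).
The 2 free-riders keep 10 each, adding 20. Group total = 20 + 144.00 = 164.00.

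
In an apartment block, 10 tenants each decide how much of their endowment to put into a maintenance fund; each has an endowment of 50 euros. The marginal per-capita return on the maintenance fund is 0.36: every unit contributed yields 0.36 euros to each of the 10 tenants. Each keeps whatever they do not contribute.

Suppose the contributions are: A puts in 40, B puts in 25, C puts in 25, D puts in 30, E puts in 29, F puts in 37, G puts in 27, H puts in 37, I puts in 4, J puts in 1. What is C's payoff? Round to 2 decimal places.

Total contributed: 40 + 25 + 25 + 30 + 29 + 37 + 27 + 37 + 4 + 1 = 255.
Each receives 0.36 × 255 = 91.80 from the maintenance fund.
C keeps 50 − 25 = 25, so C's payoff is 25 + 91.80 = 116.80.

116.80 euros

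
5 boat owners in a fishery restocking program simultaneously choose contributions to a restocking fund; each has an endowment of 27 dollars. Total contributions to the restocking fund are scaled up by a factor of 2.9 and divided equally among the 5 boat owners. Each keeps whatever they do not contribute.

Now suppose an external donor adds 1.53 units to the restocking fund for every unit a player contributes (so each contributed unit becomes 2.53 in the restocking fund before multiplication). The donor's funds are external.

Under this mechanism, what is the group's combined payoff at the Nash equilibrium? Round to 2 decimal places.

Under the mechanism each unit contributed yields 2.9 × 2.53 / 5 = 1.4674 back to its contributor per unit of net cost, which exceeds 1, making full contribution the dominant choice for everyone.
So the Nash equilibrium is full contribution by all 5; the group earns 2.9 × 2.53 × 135 = 990.50.

990.50 dollars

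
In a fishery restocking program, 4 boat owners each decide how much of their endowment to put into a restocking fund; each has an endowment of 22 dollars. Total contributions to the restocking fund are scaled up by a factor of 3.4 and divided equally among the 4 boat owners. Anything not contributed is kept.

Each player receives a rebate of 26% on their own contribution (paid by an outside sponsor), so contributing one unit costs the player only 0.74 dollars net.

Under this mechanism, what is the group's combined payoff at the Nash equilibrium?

322.08 dollars

Under the mechanism each unit contributed yields (3.4/4) / 0.74 = 1.1486 back to its contributor per unit of net cost, which exceeds 1, making full contribution the dominant choice for everyone.
At the Nash equilibrium everyone contributes 22. Group total payoff = 4 × (22 × 0.26 + 3.4 × 22) = 322.08.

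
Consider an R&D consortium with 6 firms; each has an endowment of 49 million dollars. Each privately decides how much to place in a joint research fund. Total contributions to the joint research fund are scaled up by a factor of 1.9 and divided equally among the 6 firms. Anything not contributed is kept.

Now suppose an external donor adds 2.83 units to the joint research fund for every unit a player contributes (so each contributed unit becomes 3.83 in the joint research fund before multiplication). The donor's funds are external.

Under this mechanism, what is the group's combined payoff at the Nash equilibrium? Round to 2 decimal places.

2139.44 million dollars

The effective private return per unit is now 1.9 × 3.83 / 6 = 1.2128 > 1, so every player's dominant strategy flips to full contribution.
So the Nash equilibrium is full contribution by all 6; the group earns 1.9 × 3.83 × 294 = 2139.44.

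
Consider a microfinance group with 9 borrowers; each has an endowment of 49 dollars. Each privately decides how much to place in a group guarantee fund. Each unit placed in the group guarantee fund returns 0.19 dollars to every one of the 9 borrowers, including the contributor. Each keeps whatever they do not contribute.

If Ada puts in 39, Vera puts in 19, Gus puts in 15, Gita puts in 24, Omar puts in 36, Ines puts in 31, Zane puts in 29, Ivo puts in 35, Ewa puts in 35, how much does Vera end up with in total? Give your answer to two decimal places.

79.97 dollars

Total contributed: 39 + 19 + 15 + 24 + 36 + 31 + 29 + 35 + 35 = 263.
Each receives 0.19 × 263 = 49.97 from the group guarantee fund.
Vera keeps 49 − 19 = 30, so Vera's payoff is 30 + 49.97 = 79.97.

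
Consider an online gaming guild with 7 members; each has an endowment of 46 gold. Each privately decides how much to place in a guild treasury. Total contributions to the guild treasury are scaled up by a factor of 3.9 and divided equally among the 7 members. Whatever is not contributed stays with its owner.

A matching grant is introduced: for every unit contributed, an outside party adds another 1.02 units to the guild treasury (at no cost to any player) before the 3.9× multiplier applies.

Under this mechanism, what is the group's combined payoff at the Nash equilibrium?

The effective private return per unit is now 3.9 × 2.02 / 7 = 1.1254 > 1, so every player's dominant strategy flips to full contribution.
So the Nash equilibrium is full contribution by all 7; the group earns 3.9 × 2.02 × 322 = 2536.72.

2536.72 gold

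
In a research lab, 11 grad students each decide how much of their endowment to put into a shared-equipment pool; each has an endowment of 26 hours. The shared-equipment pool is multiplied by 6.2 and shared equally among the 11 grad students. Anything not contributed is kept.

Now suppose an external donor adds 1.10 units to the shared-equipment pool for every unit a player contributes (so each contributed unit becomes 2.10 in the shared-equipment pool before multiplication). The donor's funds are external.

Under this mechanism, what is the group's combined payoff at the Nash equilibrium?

3723.72 hours

With the mechanism, a contributed unit returns 6.2 × 2.10 / 11 = 1.1836 per unit of net cost to the contributor — now above 1 — so contributing fully is weakly dominant for every player.
So the Nash equilibrium is full contribution by all 11; the group earns 6.2 × 2.10 × 286 = 3723.72.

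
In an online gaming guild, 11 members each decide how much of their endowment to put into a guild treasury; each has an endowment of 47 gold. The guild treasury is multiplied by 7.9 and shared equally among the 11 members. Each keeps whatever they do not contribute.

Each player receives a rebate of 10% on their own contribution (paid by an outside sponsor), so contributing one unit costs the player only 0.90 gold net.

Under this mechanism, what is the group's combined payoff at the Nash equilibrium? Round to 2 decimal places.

517.00 gold

The effective private return is (7.9/11) / 0.90 = 0.7980, which is still under 1, so the mechanism doesn't change anyone's dominant strategy: zero contribution.
At the Nash equilibrium no one contributes; group total payoff = 11 × 47 = 517.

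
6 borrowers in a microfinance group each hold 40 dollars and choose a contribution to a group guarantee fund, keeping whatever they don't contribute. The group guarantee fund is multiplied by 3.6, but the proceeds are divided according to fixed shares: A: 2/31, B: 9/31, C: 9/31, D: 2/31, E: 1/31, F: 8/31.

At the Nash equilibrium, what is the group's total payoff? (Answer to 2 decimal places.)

448.00 dollars

Each unit j contributes comes back to j as 3.6 × (j's share), so j prefers to contribute only if that share exceeds 1/3.6 = 0.2778; otherwise keeping the unit dominates.
The shares above 0.2778 belong to B and C, contributing 40 each; the remaining 4 contribute 0. Total contributed: 80.
The group guarantee fund pays out 3.6 × 80 = 288.00 in total (split across the unequal shares, but the aggregate is all that matters for the group sum).
The 4 free-riders keep 40 each, adding 160. Group total = 160 + 288.00 = 448.00.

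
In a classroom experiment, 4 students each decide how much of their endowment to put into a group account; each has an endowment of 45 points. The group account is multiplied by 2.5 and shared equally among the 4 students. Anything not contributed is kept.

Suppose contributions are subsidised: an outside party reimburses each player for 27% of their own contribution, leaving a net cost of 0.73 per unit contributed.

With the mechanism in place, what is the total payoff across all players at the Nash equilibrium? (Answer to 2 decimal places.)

The effective private return is (2.5/4) / 0.73 = 0.8562, which is still under 1, so the mechanism doesn't change anyone's dominant strategy: zero contribution.
At the Nash equilibrium no one contributes; group total payoff = 4 × 45 = 180.

180.00 points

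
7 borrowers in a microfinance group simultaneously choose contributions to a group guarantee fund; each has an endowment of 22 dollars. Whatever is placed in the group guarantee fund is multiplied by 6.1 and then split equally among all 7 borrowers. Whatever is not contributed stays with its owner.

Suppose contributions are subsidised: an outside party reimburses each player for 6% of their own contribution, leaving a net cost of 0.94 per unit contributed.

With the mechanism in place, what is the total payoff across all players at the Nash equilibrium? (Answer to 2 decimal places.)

With the mechanism, a contributed unit returns (6.1/7) / 0.94 = 0.9271 per unit of net cost — still below 1 — so contributing 0 remains dominant for every player.
Everyone keeps their endowment and the group total is 7 × 22 = 154.

154.00 dollars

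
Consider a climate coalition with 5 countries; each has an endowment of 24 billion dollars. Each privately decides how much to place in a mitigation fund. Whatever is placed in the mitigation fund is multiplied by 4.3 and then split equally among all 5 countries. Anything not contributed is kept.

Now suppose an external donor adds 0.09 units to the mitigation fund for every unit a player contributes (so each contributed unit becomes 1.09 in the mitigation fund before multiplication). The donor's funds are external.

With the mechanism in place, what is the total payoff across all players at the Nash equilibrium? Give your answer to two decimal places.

The effective private return is 4.3 × 1.09 / 5 = 0.9374, which is still under 1, so the mechanism doesn't change anyone's dominant strategy: zero contribution.
At the Nash equilibrium no one contributes; group total payoff = 5 × 24 = 120.

120.00 billion dollars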